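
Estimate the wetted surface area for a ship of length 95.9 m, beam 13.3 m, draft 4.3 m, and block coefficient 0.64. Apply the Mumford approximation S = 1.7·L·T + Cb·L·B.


Formula: S = 1.7*L*T + V/T with V = Cb*L*B*T, i.e. S = L * (1.7*T + Cb*B)
Step 1 — 1.7*T = 1.7 * 4.3 = 7.31 m
Step 2 — Cb*B = 0.64 * 13.3 = 8.512 m
Step 3 — 1.7*T + Cb*B = 7.31 + 8.512 = 15.822 m
Step 4 — S = 95.9 * 15.822 ≈ 1517.3 m^2 (5 s.f.)

1517.3 m^2


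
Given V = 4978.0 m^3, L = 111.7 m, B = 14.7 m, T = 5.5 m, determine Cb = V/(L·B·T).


Formula: Cb = V / (L * B * T)
Step 1 — L * B * T = 111.7 * 14.7 * 5.5 = 9030.945 m^3
Step 2 — Cb = 4978.0 / 9030.945 ≈ 0.55122 (5 s.f.)

0.55122


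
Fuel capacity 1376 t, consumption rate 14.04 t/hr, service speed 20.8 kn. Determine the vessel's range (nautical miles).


Formula: endurance = fuel / rate; range = endurance * speed
Step 1 — endurance = 1376 / 14.04 = 98.0057 hours
Step 2 — range = 98.0057 * 20.8 ≈ 2038.5 nautical miles (5 s.f.)

2038.5 NM


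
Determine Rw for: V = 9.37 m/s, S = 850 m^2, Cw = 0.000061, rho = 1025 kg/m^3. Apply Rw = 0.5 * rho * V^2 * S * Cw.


Formula: Rw = 0.5 * rho * V^2 * S * Cw
Step 1 — V^2 = 9.37^2 = 87.7969
Step 2 — 0.5 * rho * V^2 = 0.5 * 1025 * 87.7969 = 44995.91125
Step 3 — Rw = 44995.91125 * 850 * 0.000061 ≈ 2333.0 N (5 s.f.)

2333.0 N


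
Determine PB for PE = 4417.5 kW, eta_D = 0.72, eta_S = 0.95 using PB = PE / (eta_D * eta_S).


Formula: PB = PE / (eta_D * eta_S)
Step 1 — combined efficiency = eta_D * eta_S = 0.72 * 0.95 = 0.684
Step 2 — PB = 4417.5 / 0.684 ≈ 6458.3 kW (5 s.f.)

6458.3 kW


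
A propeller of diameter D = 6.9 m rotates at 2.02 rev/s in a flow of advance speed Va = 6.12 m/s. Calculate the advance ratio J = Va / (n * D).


Formula: J = Va / (n * D)
Step 1 — n * D = 2.02 * 6.9 = 13.938
Step 2 — J = 6.12 / 13.938 ≈ 0.43909 (5 s.f.)

0.43909


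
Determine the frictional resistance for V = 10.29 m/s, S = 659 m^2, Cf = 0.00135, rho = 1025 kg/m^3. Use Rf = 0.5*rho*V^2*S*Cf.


Formula: Rf = 0.5 * rho * V^2 * S * Cf
Step 1 — V^2 = 10.29^2 = 105.8841
Step 2 — 0.5 * rho * V^2 = 0.5 * 1025 * 105.8841 = 54265.60125
Step 3 — Rf = 54265.60125 * 659 * 0.00135 ≈ 48277 N (5 s.f.)

48277 N


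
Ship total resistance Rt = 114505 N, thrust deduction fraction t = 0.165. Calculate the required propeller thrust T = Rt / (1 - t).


Formula: T = Rt / (1 - t)
Step 1 — (1 - t) = 1 - 0.165 = 0.835
Step 2 — T = 114505 / 0.835 ≈ 137130 N (5 s.f.)

137130 N


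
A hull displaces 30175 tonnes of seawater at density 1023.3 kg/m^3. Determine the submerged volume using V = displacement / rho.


Formula: V = mass / rho
Step 1 — convert tonnes to kg: 30175 t * 1000 = 30175000 kg
Step 2 — V = 30175000 / 1023.3 ≈ 29488 m^3 (5 s.f.)

29488 m^3


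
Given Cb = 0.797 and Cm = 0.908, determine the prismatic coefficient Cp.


Formula: Cp = Cb / Cm
Substituting: Cp = 0.797 / 0.908
Result: Cp ≈ 0.87775 (5 s.f.)

0.87775


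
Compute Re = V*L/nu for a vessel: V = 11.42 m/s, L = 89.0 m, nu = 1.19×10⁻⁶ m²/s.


Formula: Re = V * L / nu
Step 1 — V * L = 11.42 * 89.0 = 1016.38 m^2/s
Step 2 — Re = 1016.38 / 1.19e-6 = 8.54e+08

8.54e+08


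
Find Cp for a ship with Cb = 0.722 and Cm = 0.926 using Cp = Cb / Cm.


Formula: Cp = Cb / Cm
Substituting: Cp = 0.722 / 0.926
Result: Cp ≈ 0.77970 (5 s.f.)

0.77970


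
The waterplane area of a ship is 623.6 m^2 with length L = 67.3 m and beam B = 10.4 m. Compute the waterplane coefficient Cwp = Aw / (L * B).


Formula: Cwp = Aw / (L * B)
Step 1 — L * B = 67.3 * 10.4 = 699.92 m^2
Step 2 — Cwp = 623.6 / 699.92 ≈ 0.89096 (5 s.f.)

0.89096


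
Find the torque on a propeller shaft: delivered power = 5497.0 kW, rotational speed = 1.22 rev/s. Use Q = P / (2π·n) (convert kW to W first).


Formula: Q = P_W / (2 * pi * n)
Step 1 — P_W = 5497.0 kW * 1000 = 5497000.0 W
Step 2 — 2 * pi * n = 2 * pi * 1.22 = 7.665486
Step 3 — Q = 5497000.0 / 7.665486 ≈ 717110 N·m (5 s.f.)

717110 N·m


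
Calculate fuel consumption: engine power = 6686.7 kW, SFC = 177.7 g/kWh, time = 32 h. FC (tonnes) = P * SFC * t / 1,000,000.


Formula: FC (tonnes) = P * SFC * t / 1,000,000
Step 1 — P * SFC * t = 6686.7 * 177.7 * 32 = 38023250.88 g
Step 2 — FC (tonnes) = 38023250.88 / 1,000,000 ≈ 38.023 tonnes (5 s.f.)

38.023 tonnes


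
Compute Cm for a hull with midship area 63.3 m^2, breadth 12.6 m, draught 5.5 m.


Formula: Cm = Am / (B * T)
Step 1 — B * T = 12.6 * 5.5 = 69.3 m^2
Step 2 — Cm = 63.3 / 69.3 ≈ 0.91342 (5 s.f.)

0.91342


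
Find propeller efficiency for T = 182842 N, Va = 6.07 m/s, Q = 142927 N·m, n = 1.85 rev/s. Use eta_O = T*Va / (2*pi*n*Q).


Formula: eta = T * Va / (2 * pi * n * Q)
Step 1 — numerator = T * Va = 182842 * 6.07 = 1109850.94
Step 2 — 2 * pi * n = 2 * pi * 1.85 = 11.623893
Step 3 — denominator = 11.623893 * 142927 = 1661368.15
Step 4 — eta = 1109850.94 / 1661368.15 ≈ 0.66803 (5 s.f.)

0.66803


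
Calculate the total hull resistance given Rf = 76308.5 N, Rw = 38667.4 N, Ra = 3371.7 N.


Formula: Rt = Rf + Rw + Ra
Substituting: Rt = 76308.5 + 38667.4 + 3371.7
Result: Rt = 118347.6 N

118347.6 N


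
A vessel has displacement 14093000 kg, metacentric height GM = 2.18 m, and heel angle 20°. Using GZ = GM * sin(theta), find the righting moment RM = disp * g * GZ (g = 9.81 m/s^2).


Formula: GZ = GM * sin(theta); RM = disp * g * GZ
Step 1 — GZ = 2.18 * sin(20°) = 2.18 * 0.34202 = 0.745604 m
Step 2 — RM = 14093000 * 9.81 * 0.745604 ≈ 103080000 N·m (5 s.f.)

103080000 N·m


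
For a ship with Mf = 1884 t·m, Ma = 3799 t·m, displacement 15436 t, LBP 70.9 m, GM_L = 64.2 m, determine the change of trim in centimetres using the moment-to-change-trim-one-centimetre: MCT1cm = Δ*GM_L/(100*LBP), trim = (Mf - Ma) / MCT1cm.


Formula: net trimming moment = Mf - Ma; MCT1cm = Δ*GM_L/(100*LBP); trim = net moment / MCT1cm
Step 1 — net trimming moment = 1884 - 3799 = -1915 t·m
Step 2 — MCT1cm = 15436 * 64.2 / (100 * 70.9) = 139.7731 t·m/cm
Step 3 — trim = -1915 / 139.7731 ≈ -13.701 cm (5 s.f.)

-13.701 cm


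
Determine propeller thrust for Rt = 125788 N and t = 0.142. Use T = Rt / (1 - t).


Formula: T = Rt / (1 - t)
Step 1 — (1 - t) = 1 - 0.142 = 0.858
Step 2 — T = 125788 / 0.858 ≈ 146610 N (5 s.f.)

146610 N


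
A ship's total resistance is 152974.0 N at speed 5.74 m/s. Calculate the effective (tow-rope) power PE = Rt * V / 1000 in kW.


Formula: PE = Rt * V / 1000 (kW)
Step 1 — PE (W) = 152974.0 * 5.74 = 878070.76 W
Step 2 — PE (kW) = 878070.76 / 1000 ≈ 878.07 kW (5 s.f.)

878.07 kW


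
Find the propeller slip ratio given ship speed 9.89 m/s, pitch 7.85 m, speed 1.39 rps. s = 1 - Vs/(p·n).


Formula: s = 1 - Vs / (p * n)
Step 1 — p * n = 7.85 * 1.39 = 10.9115
Step 2 — Vs / (p*n) = 9.89 / 10.9115 = 0.906383 (6 d.p.)
Step 3 — s = 1 - 0.906383 = 0.093617

0.093617


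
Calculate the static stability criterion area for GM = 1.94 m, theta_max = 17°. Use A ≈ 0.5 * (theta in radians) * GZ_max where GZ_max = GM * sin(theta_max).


Formula: GZ_max = GM * sin(theta); Area = 0.5 * theta_rad * GZ_max
Step 1 — GZ_max = 1.94 * sin(17°) = 1.94 * 0.292372 = 0.567202 m
Step 2 — theta_rad = 17 * pi/180 = 0.296706 rad
Step 3 — Area = 0.5 * 0.296706 * 0.567202 ≈ 0.084146 m·rad (5 s.f.)

0.084146 m·rad


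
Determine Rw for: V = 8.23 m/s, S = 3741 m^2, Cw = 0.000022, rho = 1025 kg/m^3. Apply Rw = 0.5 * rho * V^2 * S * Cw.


Formula: Rw = 0.5 * rho * V^2 * S * Cw
Step 1 — V^2 = 8.23^2 = 67.7329
Step 2 — 0.5 * rho * V^2 = 0.5 * 1025 * 67.7329 = 34713.11125
Step 3 — Rw = 34713.11125 * 3741 * 0.000022 ≈ 2857.0 N (5 s.f.)

2857.0 N


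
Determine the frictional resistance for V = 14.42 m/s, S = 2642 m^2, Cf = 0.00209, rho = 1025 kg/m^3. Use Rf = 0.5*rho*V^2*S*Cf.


Formula: Rf = 0.5 * rho * V^2 * S * Cf
Step 1 — V^2 = 14.42^2 = 207.9364
Step 2 — 0.5 * rho * V^2 = 0.5 * 1025 * 207.9364 = 106567.405
Step 3 — Rf = 106567.405 * 2642 * 0.00209 ≈ 588440 N (5 s.f.)

588440 N


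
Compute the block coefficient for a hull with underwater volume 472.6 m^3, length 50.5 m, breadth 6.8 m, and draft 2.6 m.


Formula: Cb = V / (L * B * T)
Step 1 — L * B * T = 50.5 * 6.8 * 2.6 = 892.84 m^3
Step 2 — Cb = 472.6 / 892.84 ≈ 0.52932 (5 s.f.)

0.52932


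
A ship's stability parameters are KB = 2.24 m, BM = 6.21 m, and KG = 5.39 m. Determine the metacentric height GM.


Formula: GM = KB + BM - KG
Step 1 — KM = KB + BM = 2.24 + 6.21 = 8.45 m
Step 2 — GM = KM - KG = 8.45 - 5.39 = 3.06 m

3.06 m


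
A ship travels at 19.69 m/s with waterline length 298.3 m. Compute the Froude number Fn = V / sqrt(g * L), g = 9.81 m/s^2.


Formula: Fn = V / sqrt(g * L)
Step 1 — g * L = 9.81 * 298.3 = 2926.323
Step 2 — sqrt(g * L) = sqrt(2926.323) = 54.095499
Step 3 — Fn = 19.69 / 54.095499 ≈ 0.36399 (5 s.f.)

0.36399


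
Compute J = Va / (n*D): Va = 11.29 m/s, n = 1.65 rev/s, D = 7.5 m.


Formula: J = Va / (n * D)
Step 1 — n * D = 1.65 * 7.5 = 12.375
Step 2 — J = 11.29 / 12.375 ≈ 0.91232 (5 s.f.)

0.91232


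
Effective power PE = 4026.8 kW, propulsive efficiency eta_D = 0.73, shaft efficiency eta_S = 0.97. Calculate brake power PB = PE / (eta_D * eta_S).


Formula: PB = PE / (eta_D * eta_S)
Step 1 — combined efficiency = eta_D * eta_S = 0.73 * 0.97 = 0.7081
Step 2 — PB = 4026.8 / 0.7081 ≈ 5686.8 kW (5 s.f.)

5686.8 kW


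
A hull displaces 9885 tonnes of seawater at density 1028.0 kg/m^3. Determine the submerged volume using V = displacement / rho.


Formula: V = mass / rho
Step 1 — convert tonnes to kg: 9885 t * 1000 = 9885000 kg
Step 2 — V = 9885000 / 1028.0 ≈ 9615.8 m^3 (5 s.f.)

9615.8 m^3


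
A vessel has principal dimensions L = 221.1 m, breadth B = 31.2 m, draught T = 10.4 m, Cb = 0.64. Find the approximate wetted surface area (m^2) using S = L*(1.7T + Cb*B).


Formula: S = 1.7*L*T + V/T with V = Cb*L*B*T, i.e. S = L * (1.7*T + Cb*B)
Step 1 — 1.7*T = 1.7 * 10.4 = 17.68 m
Step 2 — Cb*B = 0.64 * 31.2 = 19.968 m
Step 3 — 1.7*T + Cb*B = 17.68 + 19.968 = 37.648 m
Step 4 — S = 221.1 * 37.648 ≈ 8324.0 m^2 (5 s.f.)

8324.0 m^2


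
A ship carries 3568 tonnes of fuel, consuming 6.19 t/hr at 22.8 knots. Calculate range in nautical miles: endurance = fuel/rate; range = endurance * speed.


Formula: endurance = fuel / rate; range = endurance * speed
Step 1 — endurance = 3568 / 6.19 = 576.4136 hours
Step 2 — range = 576.4136 * 22.8 ≈ 13142 nautical miles (5 s.f.)

13142 NM


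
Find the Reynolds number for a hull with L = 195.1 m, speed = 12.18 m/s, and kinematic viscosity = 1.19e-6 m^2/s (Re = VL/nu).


Formula: Re = V * L / nu
Step 1 — V * L = 12.18 * 195.1 = 2376.318 m^2/s
Step 2 — Re = 2376.318 / 1.19e-6 = 2.00e+09

2.00e+09


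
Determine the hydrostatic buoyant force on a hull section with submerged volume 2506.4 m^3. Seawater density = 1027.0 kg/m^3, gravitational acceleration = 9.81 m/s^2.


Formula: Fb = rho * g * V
Substituting: Fb = 1027.0 * 9.81 * 2506.4
Intermediate: 1027.0 * 9.81 = 10074.87
Result: Fb = 10074.87 * 2506.4 ≈ 25252000 N (5 s.f.)

25252000 N


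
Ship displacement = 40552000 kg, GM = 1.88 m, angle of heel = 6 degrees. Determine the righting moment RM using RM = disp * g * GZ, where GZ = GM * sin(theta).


Formula: GZ = GM * sin(theta); RM = disp * g * GZ
Step 1 — GZ = 1.88 * sin(6°) = 1.88 * 0.104528 = 0.196513 m
Step 2 — RM = 40552000 * 9.81 * 0.196513 ≈ 78176000 N·m (5 s.f.)

78176000 N·m


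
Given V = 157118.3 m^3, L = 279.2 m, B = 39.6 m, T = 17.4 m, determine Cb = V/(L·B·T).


Formula: Cb = V / (L * B * T)
Step 1 — L * B * T = 279.2 * 39.6 * 17.4 = 192379.968 m^3
Step 2 — Cb = 157118.3 / 192379.968 ≈ 0.81671 (5 s.f.)

0.81671


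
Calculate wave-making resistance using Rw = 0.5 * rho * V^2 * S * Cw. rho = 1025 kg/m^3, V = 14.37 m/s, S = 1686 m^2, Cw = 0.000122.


Formula: Rw = 0.5 * rho * V^2 * S * Cw
Step 1 — V^2 = 14.37^2 = 206.4969
Step 2 — 0.5 * rho * V^2 = 0.5 * 1025 * 206.4969 = 105829.66125
Step 3 — Rw = 105829.66125 * 1686 * 0.000122 ≈ 21768 N (5 s.f.)

21768 N


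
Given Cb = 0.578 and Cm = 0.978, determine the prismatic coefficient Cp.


Formula: Cp = Cb / Cm
Substituting: Cp = 0.578 / 0.978
Result: Cp ≈ 0.59100 (5 s.f.)

0.59100


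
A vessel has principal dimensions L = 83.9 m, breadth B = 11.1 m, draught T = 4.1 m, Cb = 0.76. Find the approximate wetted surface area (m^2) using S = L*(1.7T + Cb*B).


Formula: S = 1.7*L*T + V/T with V = Cb*L*B*T, i.e. S = L * (1.7*T + Cb*B)
Step 1 — 1.7*T = 1.7 * 4.1 = 6.97 m
Step 2 — Cb*B = 0.76 * 11.1 = 8.436 m
Step 3 — 1.7*T + Cb*B = 6.97 + 8.436 = 15.406 m
Step 4 — S = 83.9 * 15.406 ≈ 1292.6 m^2 (5 s.f.)

1292.6 m^2


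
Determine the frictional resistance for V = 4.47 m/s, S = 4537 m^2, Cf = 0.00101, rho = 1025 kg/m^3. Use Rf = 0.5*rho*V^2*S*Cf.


Formula: Rf = 0.5 * rho * V^2 * S * Cf
Step 1 — V^2 = 4.47^2 = 19.9809
Step 2 — 0.5 * rho * V^2 = 0.5 * 1025 * 19.9809 = 10240.21125
Step 3 — Rf = 10240.21125 * 4537 * 0.00101 ≈ 46924 N (5 s.f.)

46924 N


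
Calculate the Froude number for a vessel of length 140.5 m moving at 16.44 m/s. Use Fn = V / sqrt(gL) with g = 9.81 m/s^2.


Formula: Fn = V / sqrt(g * L)
Step 1 — g * L = 9.81 * 140.5 = 1378.305
Step 2 — sqrt(g * L) = sqrt(1378.305) = 37.12553
Step 3 — Fn = 16.44 / 37.12553 ≈ 0.44282 (5 s.f.)

0.44282


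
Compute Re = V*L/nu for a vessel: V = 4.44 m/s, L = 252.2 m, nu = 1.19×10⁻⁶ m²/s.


Formula: Re = V * L / nu
Step 1 — V * L = 4.44 * 252.2 = 1119.768 m^2/s
Step 2 — Re = 1119.768 / 1.19e-6 = 9.41e+08

9.41e+08


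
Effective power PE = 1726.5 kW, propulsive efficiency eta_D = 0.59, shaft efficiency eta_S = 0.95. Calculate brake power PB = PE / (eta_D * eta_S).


Formula: PB = PE / (eta_D * eta_S)
Step 1 — combined efficiency = eta_D * eta_S = 0.59 * 0.95 = 0.5605
Step 2 — PB = 1726.5 / 0.5605 ≈ 3080.3 kW (5 s.f.)

3080.3 kW


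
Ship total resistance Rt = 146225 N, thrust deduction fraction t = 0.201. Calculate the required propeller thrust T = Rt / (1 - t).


Formula: T = Rt / (1 - t)
Step 1 — (1 - t) = 1 - 0.201 = 0.799
Step 2 — T = 146225 / 0.799 ≈ 183010 N (5 s.f.)

183010 N


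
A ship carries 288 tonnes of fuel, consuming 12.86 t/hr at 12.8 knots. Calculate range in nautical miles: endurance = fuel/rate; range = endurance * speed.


Formula: endurance = fuel / rate; range = endurance * speed
Step 1 — endurance = 288 / 12.86 = 22.395 hours
Step 2 — range = 22.395 * 12.8 ≈ 286.66 nautical miles (5 s.f.)

286.66 NM


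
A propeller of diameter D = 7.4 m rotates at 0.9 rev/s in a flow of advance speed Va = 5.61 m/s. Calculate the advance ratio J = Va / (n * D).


Formula: J = Va / (n * D)
Step 1 — n * D = 0.9 * 7.4 = 6.66
Step 2 — J = 5.61 / 6.66 ≈ 0.84234 (5 s.f.)

0.84234


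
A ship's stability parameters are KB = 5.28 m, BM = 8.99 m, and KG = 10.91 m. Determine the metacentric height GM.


Formula: GM = KB + BM - KG
Step 1 — KM = KB + BM = 5.28 + 8.99 = 14.27 m
Step 2 — GM = KM - KG = 14.27 - 10.91 = 3.36 m

3.36 m


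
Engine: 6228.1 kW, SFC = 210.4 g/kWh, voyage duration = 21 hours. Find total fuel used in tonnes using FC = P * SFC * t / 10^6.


Formula: FC (tonnes) = P * SFC * t / 1,000,000
Step 1 — P * SFC * t = 6228.1 * 210.4 * 21 = 27518237.04 g
Step 2 — FC (tonnes) = 27518237.04 / 1,000,000 ≈ 27.518 tonnes (5 s.f.)

27.518 tonnes


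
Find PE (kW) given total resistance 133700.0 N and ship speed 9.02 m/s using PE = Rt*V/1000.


Formula: PE = Rt * V / 1000 (kW)
Step 1 — PE (W) = 133700.0 * 9.02 = 1205974.0 W
Step 2 — PE (kW) = 1205974.0 / 1000 ≈ 1206.0 kW (5 s.f.)

1206.0 kW


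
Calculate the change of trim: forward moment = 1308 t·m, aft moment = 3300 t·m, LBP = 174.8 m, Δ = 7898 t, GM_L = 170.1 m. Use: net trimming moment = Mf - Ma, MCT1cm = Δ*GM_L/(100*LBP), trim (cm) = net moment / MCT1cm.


Formula: net trimming moment = Mf - Ma; MCT1cm = Δ*GM_L/(100*LBP); trim = net moment / MCT1cm
Step 1 — net trimming moment = 1308 - 3300 = -1992 t·m
Step 2 — MCT1cm = 7898 * 170.1 / (100 * 174.8) = 76.8564 t·m/cm
Step 3 — trim = -1992 / 76.8564 ≈ -25.918 cm (5 s.f.)

-25.918 cm


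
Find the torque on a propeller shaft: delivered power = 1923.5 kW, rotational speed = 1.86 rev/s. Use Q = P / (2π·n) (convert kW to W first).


Formula: Q = P_W / (2 * pi * n)
Step 1 — P_W = 1923.5 kW * 1000 = 1923500.0 W
Step 2 — 2 * pi * n = 2 * pi * 1.86 = 11.686725
Step 3 — Q = 1923500.0 / 11.686725 ≈ 164590 N·m (5 s.f.)

164590 N·m


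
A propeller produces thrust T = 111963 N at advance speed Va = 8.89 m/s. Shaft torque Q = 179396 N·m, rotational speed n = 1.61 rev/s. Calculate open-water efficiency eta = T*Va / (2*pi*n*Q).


Formula: eta = T * Va / (2 * pi * n * Q)
Step 1 — numerator = T * Va = 111963 * 8.89 = 995351.07
Step 2 — 2 * pi * n = 2 * pi * 1.61 = 10.115928
Step 3 — denominator = 10.115928 * 179396 = 1814757.02
Step 4 — eta = 995351.07 / 1814757.02 ≈ 0.54848 (5 s.f.)

0.54848


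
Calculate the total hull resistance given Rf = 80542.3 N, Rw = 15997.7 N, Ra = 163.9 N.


Formula: Rt = Rf + Rw + Ra
Substituting: Rt = 80542.3 + 15997.7 + 163.9
Result: Rt = 96703.9 N

96703.9 N


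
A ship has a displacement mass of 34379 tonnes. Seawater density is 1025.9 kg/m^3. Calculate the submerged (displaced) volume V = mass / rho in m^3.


Formula: V = mass / rho
Step 1 — convert tonnes to kg: 34379 t * 1000 = 34379000 kg
Step 2 — V = 34379000 / 1025.9 ≈ 33511 m^3 (5 s.f.)

33511 m^3


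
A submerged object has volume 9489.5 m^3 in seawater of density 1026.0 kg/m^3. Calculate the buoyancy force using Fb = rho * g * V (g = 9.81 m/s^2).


Formula: Fb = rho * g * V
Substituting: Fb = 1026.0 * 9.81 * 9489.5
Intermediate: 1026.0 * 9.81 = 10065.06
Result: Fb = 10065.06 * 9489.5 ≈ 95512000 N (5 s.f.)

95512000 N


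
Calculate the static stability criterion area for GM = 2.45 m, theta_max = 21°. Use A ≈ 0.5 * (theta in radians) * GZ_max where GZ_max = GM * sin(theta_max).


Formula: GZ_max = GM * sin(theta); Area = 0.5 * theta_rad * GZ_max
Step 1 — GZ_max = 2.45 * sin(21°) = 2.45 * 0.358368 = 0.878002 m
Step 2 — theta_rad = 21 * pi/180 = 0.366519 rad
Step 3 — Area = 0.5 * 0.366519 * 0.878002 ≈ 0.16090 m·rad (5 s.f.)

0.16090 m·rad


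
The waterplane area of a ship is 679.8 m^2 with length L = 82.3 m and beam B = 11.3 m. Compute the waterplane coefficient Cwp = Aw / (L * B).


Formula: Cwp = Aw / (L * B)
Step 1 — L * B = 82.3 * 11.3 = 929.99 m^2
Step 2 — Cwp = 679.8 / 929.99 ≈ 0.73098 (5 s.f.)

0.73098


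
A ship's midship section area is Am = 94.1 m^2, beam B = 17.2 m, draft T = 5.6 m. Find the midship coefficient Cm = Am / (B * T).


Formula: Cm = Am / (B * T)
Step 1 — B * T = 17.2 * 5.6 = 96.32 m^2
Step 2 — Cm = 94.1 / 96.32 ≈ 0.97695 (5 s.f.)

0.97695


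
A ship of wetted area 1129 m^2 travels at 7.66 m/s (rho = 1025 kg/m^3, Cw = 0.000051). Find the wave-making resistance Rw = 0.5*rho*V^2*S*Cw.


Formula: Rw = 0.5 * rho * V^2 * S * Cw
Step 1 — V^2 = 7.66^2 = 58.6756
Step 2 — 0.5 * rho * V^2 = 0.5 * 1025 * 58.6756 = 30071.245
Step 3 — Rw = 30071.245 * 1129 * 0.000051 ≈ 1731.5 N (5 s.f.)

1731.5 N


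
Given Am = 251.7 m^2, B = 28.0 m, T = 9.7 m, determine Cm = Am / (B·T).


Formula: Cm = Am / (B * T)
Step 1 — B * T = 28.0 * 9.7 = 271.6 m^2
Step 2 — Cm = 251.7 / 271.6 ≈ 0.92673 (5 s.f.)

0.92673


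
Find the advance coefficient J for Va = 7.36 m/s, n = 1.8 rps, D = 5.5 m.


Formula: J = Va / (n * D)
Step 1 — n * D = 1.8 * 5.5 = 9.9
Step 2 — J = 7.36 / 9.9 ≈ 0.74343 (5 s.f.)

0.74343


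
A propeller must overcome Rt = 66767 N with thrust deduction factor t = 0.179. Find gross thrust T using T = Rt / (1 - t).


Formula: T = Rt / (1 - t)
Step 1 — (1 - t) = 1 - 0.179 = 0.821
Step 2 — T = 66767 / 0.821 ≈ 81324 N (5 s.f.)

81324 N


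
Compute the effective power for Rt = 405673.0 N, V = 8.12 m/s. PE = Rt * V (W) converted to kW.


Formula: PE = Rt * V / 1000 (kW)
Step 1 — PE (W) = 405673.0 * 8.12 = 3294064.76 W
Step 2 — PE (kW) = 3294064.76 / 1000 ≈ 3294.1 kW (5 s.f.)

3294.1 kW


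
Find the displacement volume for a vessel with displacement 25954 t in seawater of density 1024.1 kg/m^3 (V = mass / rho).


Formula: V = mass / rho
Step 1 — convert tonnes to kg: 25954 t * 1000 = 25954000 kg
Step 2 — V = 25954000 / 1024.1 ≈ 25343 m^3 (5 s.f.)

25343 m^3


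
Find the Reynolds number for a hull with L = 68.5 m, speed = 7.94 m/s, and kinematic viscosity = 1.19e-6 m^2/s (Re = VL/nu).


Formula: Re = V * L / nu
Step 1 — V * L = 7.94 * 68.5 = 543.89 m^2/s
Step 2 — Re = 543.89 / 1.19e-6 = 4.57e+08

4.57e+08


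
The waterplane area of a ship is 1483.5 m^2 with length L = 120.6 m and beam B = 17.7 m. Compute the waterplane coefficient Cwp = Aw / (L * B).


Formula: Cwp = Aw / (L * B)
Step 1 — L * B = 120.6 * 17.7 = 2134.62 m^2
Step 2 — Cwp = 1483.5 / 2134.62 ≈ 0.69497 (5 s.f.)

0.69497


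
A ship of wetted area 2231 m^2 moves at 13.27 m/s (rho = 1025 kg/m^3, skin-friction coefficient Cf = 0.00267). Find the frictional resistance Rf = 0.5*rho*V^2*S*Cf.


Formula: Rf = 0.5 * rho * V^2 * S * Cf
Step 1 — V^2 = 13.27^2 = 176.0929
Step 2 — 0.5 * rho * V^2 = 0.5 * 1025 * 176.0929 = 90247.61125
Step 3 — Rf = 90247.61125 * 2231 * 0.00267 ≈ 537580 N (5 s.f.)

537580 N


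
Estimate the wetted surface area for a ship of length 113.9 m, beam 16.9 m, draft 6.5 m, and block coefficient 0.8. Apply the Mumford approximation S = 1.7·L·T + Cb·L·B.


Formula: S = 1.7*L*T + V/T with V = Cb*L*B*T, i.e. S = L * (1.7*T + Cb*B)
Step 1 — 1.7*T = 1.7 * 6.5 = 11.05 m
Step 2 — Cb*B = 0.8 * 16.9 = 13.52 m
Step 3 — 1.7*T + Cb*B = 11.05 + 13.52 = 24.57 m
Step 4 — S = 113.9 * 24.57 ≈ 2798.5 m^2 (5 s.f.)

2798.5 m^2


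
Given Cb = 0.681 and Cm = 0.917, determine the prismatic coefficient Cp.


Formula: Cp = Cb / Cm
Substituting: Cp = 0.681 / 0.917
Result: Cp ≈ 0.74264 (5 s.f.)

0.74264


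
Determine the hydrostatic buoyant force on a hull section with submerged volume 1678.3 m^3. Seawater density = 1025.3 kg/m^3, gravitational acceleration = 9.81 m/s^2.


Formula: Fb = rho * g * V
Substituting: Fb = 1025.3 * 9.81 * 1678.3
Intermediate: 1025.3 * 9.81 = 10058.193
Result: Fb = 10058.193 * 1678.3 ≈ 16881000 N (5 s.f.)

16881000 N


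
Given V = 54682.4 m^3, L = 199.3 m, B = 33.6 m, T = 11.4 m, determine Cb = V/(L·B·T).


Formula: Cb = V / (L * B * T)
Step 1 — L * B * T = 199.3 * 33.6 * 11.4 = 76339.872 m^3
Step 2 — Cb = 54682.4 / 76339.872 ≈ 0.71630 (5 s.f.)

0.71630


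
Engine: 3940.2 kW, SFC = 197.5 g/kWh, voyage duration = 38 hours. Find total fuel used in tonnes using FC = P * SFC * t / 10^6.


Formula: FC (tonnes) = P * SFC * t / 1,000,000
Step 1 — P * SFC * t = 3940.2 * 197.5 * 38 = 29571201.0 g
Step 2 — FC (tonnes) = 29571201.0 / 1,000,000 ≈ 29.571 tonnes (5 s.f.)

29.571 tonnes


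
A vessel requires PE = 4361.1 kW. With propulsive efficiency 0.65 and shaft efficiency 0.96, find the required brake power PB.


Formula: PB = PE / (eta_D * eta_S)
Step 1 — combined efficiency = eta_D * eta_S = 0.65 * 0.96 = 0.624
Step 2 — PB = 4361.1 / 0.624 ≈ 6988.9 kW (5 s.f.)

6988.9 kW


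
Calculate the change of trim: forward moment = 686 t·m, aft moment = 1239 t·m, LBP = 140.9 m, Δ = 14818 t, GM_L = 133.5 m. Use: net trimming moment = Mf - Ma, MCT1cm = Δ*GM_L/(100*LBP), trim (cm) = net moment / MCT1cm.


Formula: net trimming moment = Mf - Ma; MCT1cm = Δ*GM_L/(100*LBP); trim = net moment / MCT1cm
Step 1 — net trimming moment = 686 - 1239 = -553 t·m
Step 2 — MCT1cm = 14818 * 133.5 / (100 * 140.9) = 140.3977 t·m/cm
Step 3 — trim = -553 / 140.3977 ≈ -3.9388 cm (5 s.f.)

-3.9388 cm


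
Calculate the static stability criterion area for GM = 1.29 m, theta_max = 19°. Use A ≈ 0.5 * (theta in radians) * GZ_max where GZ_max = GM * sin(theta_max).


Formula: GZ_max = GM * sin(theta); Area = 0.5 * theta_rad * GZ_max
Step 1 — GZ_max = 1.29 * sin(19°) = 1.29 * 0.325568 = 0.419983 m
Step 2 — theta_rad = 19 * pi/180 = 0.331613 rad
Step 3 — Area = 0.5 * 0.331613 * 0.419983 ≈ 0.069636 m·rad (5 s.f.)

0.069636 m·rad


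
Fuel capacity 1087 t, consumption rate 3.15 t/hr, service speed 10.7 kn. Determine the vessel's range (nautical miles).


Formula: endurance = fuel / rate; range = endurance * speed
Step 1 — endurance = 1087 / 3.15 = 345.0794 hours
Step 2 — range = 345.0794 * 10.7 ≈ 3692.3 nautical miles (5 s.f.)

3692.3 NM


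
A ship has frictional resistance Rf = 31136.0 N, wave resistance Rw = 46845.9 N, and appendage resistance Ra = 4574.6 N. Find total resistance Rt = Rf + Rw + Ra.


Formula: Rt = Rf + Rw + Ra
Substituting: Rt = 31136.0 + 46845.9 + 4574.6
Result: Rt = 82556.5 N

82556.5 N


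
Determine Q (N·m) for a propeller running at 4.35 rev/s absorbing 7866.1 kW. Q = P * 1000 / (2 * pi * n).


Formula: Q = P_W / (2 * pi * n)
Step 1 — P_W = 7866.1 kW * 1000 = 7866100.0 W
Step 2 — 2 * pi * n = 2 * pi * 4.35 = 27.331856
Step 3 — Q = 7866100.0 / 27.331856 ≈ 287800 N·m (5 s.f.)

287800 N·m


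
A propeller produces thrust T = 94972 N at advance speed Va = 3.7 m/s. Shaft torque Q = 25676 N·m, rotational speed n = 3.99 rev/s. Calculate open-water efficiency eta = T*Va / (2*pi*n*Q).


Formula: eta = T * Va / (2 * pi * n * Q)
Step 1 — numerator = T * Va = 94972 * 3.7 = 351396.4
Step 2 — 2 * pi * n = 2 * pi * 3.99 = 25.069909
Step 3 — denominator = 25.069909 * 25676 = 643694.98
Step 4 — eta = 351396.4 / 643694.98 ≈ 0.54591 (5 s.f.)

0.54591


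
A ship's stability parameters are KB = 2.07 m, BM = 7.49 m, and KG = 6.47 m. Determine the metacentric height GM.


Formula: GM = KB + BM - KG
Step 1 — KM = KB + BM = 2.07 + 7.49 = 9.56 m
Step 2 — GM = KM - KG = 9.56 - 6.47 = 3.09 m

3.09 m


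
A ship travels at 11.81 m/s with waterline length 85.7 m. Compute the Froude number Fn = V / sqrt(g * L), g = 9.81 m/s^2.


Formula: Fn = V / sqrt(g * L)
Step 1 — g * L = 9.81 * 85.7 = 840.717
Step 2 — sqrt(g * L) = sqrt(840.717) = 28.99512
Step 3 — Fn = 11.81 / 28.99512 ≈ 0.40731 (5 s.f.)

0.40731


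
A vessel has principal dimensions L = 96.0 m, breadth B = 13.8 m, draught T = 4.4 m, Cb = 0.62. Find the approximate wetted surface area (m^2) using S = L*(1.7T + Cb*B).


Formula: S = 1.7*L*T + V/T with V = Cb*L*B*T, i.e. S = L * (1.7*T + Cb*B)
Step 1 — 1.7*T = 1.7 * 4.4 = 7.48 m
Step 2 — Cb*B = 0.62 * 13.8 = 8.556 m
Step 3 — 1.7*T + Cb*B = 7.48 + 8.556 = 16.036 m
Step 4 — S = 96.0 * 16.036 ≈ 1539.5 m^2 (5 s.f.)

1539.5 m^2


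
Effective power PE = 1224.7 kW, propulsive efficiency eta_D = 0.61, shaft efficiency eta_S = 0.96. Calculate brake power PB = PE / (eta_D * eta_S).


Formula: PB = PE / (eta_D * eta_S)
Step 1 — combined efficiency = eta_D * eta_S = 0.61 * 0.96 = 0.5856
Step 2 — PB = 1224.7 / 0.5856 ≈ 2091.4 kW (5 s.f.)

2091.4 kW


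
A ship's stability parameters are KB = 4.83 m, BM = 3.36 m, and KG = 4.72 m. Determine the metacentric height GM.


Formula: GM = KB + BM - KG
Step 1 — KM = KB + BM = 4.83 + 3.36 = 8.19 m
Step 2 — GM = KM - KG = 8.19 - 4.72 = 3.47 m

3.47 m


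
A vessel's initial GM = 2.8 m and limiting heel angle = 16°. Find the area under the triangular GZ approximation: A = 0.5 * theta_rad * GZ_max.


Formula: GZ_max = GM * sin(theta); Area = 0.5 * theta_rad * GZ_max
Step 1 — GZ_max = 2.8 * sin(16°) = 2.8 * 0.275637 = 0.771784 m
Step 2 — theta_rad = 16 * pi/180 = 0.279253 rad
Step 3 — Area = 0.5 * 0.279253 * 0.771784 ≈ 0.10776 m·rad (5 s.f.)

0.10776 m·rad


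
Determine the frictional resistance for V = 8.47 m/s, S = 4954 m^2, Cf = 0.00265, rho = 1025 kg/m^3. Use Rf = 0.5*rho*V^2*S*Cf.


Formula: Rf = 0.5 * rho * V^2 * S * Cf
Step 1 — V^2 = 8.47^2 = 71.7409
Step 2 — 0.5 * rho * V^2 = 0.5 * 1025 * 71.7409 = 36767.21125
Step 3 — Rf = 36767.21125 * 4954 * 0.00265 ≈ 482680 N (5 s.f.)

482680 N


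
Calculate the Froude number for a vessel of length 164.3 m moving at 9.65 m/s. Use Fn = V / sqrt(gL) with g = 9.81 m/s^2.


Formula: Fn = V / sqrt(g * L)
Step 1 — g * L = 9.81 * 164.3 = 1611.783
Step 2 — sqrt(g * L) = sqrt(1611.783) = 40.147017
Step 3 — Fn = 9.65 / 40.147017 ≈ 0.24037 (5 s.f.)

0.24037


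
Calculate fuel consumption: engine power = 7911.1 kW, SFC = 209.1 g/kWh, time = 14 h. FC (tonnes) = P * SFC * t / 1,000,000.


Formula: FC (tonnes) = P * SFC * t / 1,000,000
Step 1 — P * SFC * t = 7911.1 * 209.1 * 14 = 23158954.14 g
Step 2 — FC (tonnes) = 23158954.14 / 1,000,000 ≈ 23.159 tonnes (5 s.f.)

23.159 tonnes


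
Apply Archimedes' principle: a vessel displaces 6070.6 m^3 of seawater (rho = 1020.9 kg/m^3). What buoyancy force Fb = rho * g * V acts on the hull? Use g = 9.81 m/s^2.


Formula: Fb = rho * g * V
Substituting: Fb = 1020.9 * 9.81 * 6070.6
Intermediate: 1020.9 * 9.81 = 10015.029
Result: Fb = 10015.029 * 6070.6 ≈ 60797000 N (5 s.f.)

60797000 N


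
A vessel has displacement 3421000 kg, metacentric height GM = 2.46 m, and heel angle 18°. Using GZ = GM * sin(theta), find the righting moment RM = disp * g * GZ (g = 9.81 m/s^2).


Formula: GZ = GM * sin(theta); RM = disp * g * GZ
Step 1 — GZ = 2.46 * sin(18°) = 2.46 * 0.309017 = 0.760182 m
Step 2 — RM = 3421000 * 9.81 * 0.760182 ≈ 25512000 N·m (5 s.f.)

25512000 N·m


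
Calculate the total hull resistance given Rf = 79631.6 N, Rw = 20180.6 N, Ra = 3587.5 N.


Formula: Rt = Rf + Rw + Ra
Substituting: Rt = 79631.6 + 20180.6 + 3587.5
Result: Rt = 103399.7 N

103399.7 N


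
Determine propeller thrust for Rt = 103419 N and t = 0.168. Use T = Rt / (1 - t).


Formula: T = Rt / (1 - t)
Step 1 — (1 - t) = 1 - 0.168 = 0.832
Step 2 — T = 103419 / 0.832 ≈ 124300 N (5 s.f.)

124300 N


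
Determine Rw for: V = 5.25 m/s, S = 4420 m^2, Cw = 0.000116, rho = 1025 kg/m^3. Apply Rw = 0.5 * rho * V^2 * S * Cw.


Formula: Rw = 0.5 * rho * V^2 * S * Cw
Step 1 — V^2 = 5.25^2 = 27.5625
Step 2 — 0.5 * rho * V^2 = 0.5 * 1025 * 27.5625 = 14125.78125
Step 3 — Rw = 14125.78125 * 4420 * 0.000116 ≈ 7242.6 N (5 s.f.)

7242.6 N


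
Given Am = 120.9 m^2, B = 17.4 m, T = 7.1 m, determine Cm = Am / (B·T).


Formula: Cm = Am / (B * T)
Step 1 — B * T = 17.4 * 7.1 = 123.54 m^2
Step 2 — Cm = 120.9 / 123.54 ≈ 0.97863 (5 s.f.)

0.97863


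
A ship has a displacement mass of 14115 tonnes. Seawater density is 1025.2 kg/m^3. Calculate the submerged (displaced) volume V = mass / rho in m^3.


Formula: V = mass / rho
Step 1 — convert tonnes to kg: 14115 t * 1000 = 14115000 kg
Step 2 — V = 14115000 / 1025.2 ≈ 13768 m^3 (5 s.f.)

13768 m^3


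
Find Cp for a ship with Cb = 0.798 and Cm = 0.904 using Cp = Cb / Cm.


Formula: Cp = Cb / Cm
Substituting: Cp = 0.798 / 0.904
Result: Cp ≈ 0.88274 (5 s.f.)

0.88274


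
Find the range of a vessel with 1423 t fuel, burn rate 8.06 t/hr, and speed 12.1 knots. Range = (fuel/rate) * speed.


Formula: endurance = fuel / rate; range = endurance * speed
Step 1 — endurance = 1423 / 8.06 = 176.5509 hours
Step 2 — range = 176.5509 * 12.1 ≈ 2136.3 nautical miles (5 s.f.)

2136.3 NM


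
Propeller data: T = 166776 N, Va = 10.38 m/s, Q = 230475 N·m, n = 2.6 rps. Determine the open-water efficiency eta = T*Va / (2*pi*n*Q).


Formula: eta = T * Va / (2 * pi * n * Q)
Step 1 — numerator = T * Va = 166776 * 10.38 = 1731134.88
Step 2 — 2 * pi * n = 2 * pi * 2.6 = 16.336282
Step 3 — denominator = 16.336282 * 230475 = 3765104.59
Step 4 — eta = 1731134.88 / 3765104.59 ≈ 0.45978 (5 s.f.)

0.45978


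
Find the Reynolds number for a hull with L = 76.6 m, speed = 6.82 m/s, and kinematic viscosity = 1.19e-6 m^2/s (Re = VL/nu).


Formula: Re = V * L / nu
Step 1 — V * L = 6.82 * 76.6 = 522.412 m^2/s
Step 2 — Re = 522.412 / 1.19e-6 = 4.39e+08

4.39e+08


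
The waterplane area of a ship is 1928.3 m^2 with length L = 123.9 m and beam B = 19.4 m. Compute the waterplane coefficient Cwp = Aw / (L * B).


Formula: Cwp = Aw / (L * B)
Step 1 — L * B = 123.9 * 19.4 = 2403.66 m^2
Step 2 — Cwp = 1928.3 / 2403.66 ≈ 0.80223 (5 s.f.)

0.80223


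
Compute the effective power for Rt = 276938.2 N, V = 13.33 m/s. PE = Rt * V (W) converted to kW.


Formula: PE = Rt * V / 1000 (kW)
Step 1 — PE (W) = 276938.2 * 13.33 = 3691586.206 W
Step 2 — PE (kW) = 3691586.206 / 1000 ≈ 3691.6 kW (5 s.f.)

3691.6 kW


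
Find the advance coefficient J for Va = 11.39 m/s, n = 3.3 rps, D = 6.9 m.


Formula: J = Va / (n * D)
Step 1 — n * D = 3.3 * 6.9 = 22.77
Step 2 — J = 11.39 / 22.77 ≈ 0.50022 (5 s.f.)

0.50022


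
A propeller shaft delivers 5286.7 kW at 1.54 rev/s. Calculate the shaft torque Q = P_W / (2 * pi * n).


Formula: Q = P_W / (2 * pi * n)
Step 1 — P_W = 5286.7 kW * 1000 = 5286700.0 W
Step 2 — 2 * pi * n = 2 * pi * 1.54 = 9.676105
Step 3 — Q = 5286700.0 / 9.676105 ≈ 546370 N·m (5 s.f.)

546370 N·m


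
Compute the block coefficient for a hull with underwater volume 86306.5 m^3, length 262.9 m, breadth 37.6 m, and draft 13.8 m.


Formula: Cb = V / (L * B * T)
Step 1 — L * B * T = 262.9 * 37.6 * 13.8 = 136413.552 m^3
Step 2 — Cb = 86306.5 / 136413.552 ≈ 0.63268 (5 s.f.)

0.63268


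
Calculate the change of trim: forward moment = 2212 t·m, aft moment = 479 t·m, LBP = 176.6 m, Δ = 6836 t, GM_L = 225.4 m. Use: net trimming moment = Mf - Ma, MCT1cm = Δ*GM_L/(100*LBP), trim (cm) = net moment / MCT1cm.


Formula: net trimming moment = Mf - Ma; MCT1cm = Δ*GM_L/(100*LBP); trim = net moment / MCT1cm
Step 1 — net trimming moment = 2212 - 479 = 1733 t·m
Step 2 — MCT1cm = 6836 * 225.4 / (100 * 176.6) = 87.25 t·m/cm
Step 3 — trim = 1733 / 87.25 ≈ 19.862 cm (5 s.f.)

19.862 cm


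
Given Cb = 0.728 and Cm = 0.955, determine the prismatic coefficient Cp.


Formula: Cp = Cb / Cm
Substituting: Cp = 0.728 / 0.955
Result: Cp ≈ 0.76230 (5 s.f.)

0.76230


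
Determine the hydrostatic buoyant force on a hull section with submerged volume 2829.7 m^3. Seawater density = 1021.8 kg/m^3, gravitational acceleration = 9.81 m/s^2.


Formula: Fb = rho * g * V
Substituting: Fb = 1021.8 * 9.81 * 2829.7
Intermediate: 1021.8 * 9.81 = 10023.858
Result: Fb = 10023.858 * 2829.7 ≈ 28365000 N (5 s.f.)

28365000 N


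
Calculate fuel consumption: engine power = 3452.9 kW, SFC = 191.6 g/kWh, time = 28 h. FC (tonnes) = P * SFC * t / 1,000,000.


Formula: FC (tonnes) = P * SFC * t / 1,000,000
Step 1 — P * SFC * t = 3452.9 * 191.6 * 28 = 18524117.92 g
Step 2 — FC (tonnes) = 18524117.92 / 1,000,000 ≈ 18.524 tonnes (5 s.f.)

18.524 tonnes


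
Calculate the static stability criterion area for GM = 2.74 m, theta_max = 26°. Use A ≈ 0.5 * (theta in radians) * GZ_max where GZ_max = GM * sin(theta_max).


Formula: GZ_max = GM * sin(theta); Area = 0.5 * theta_rad * GZ_max
Step 1 — GZ_max = 2.74 * sin(26°) = 2.74 * 0.438371 = 1.201137 m
Step 2 — theta_rad = 26 * pi/180 = 0.453786 rad
Step 3 — Area = 0.5 * 0.453786 * 1.201137 ≈ 0.27253 m·rad (5 s.f.)

0.27253 m·rad


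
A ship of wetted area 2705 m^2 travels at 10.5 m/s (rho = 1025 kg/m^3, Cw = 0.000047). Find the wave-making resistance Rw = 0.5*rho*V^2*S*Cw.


Formula: Rw = 0.5 * rho * V^2 * S * Cw
Step 1 — V^2 = 10.5^2 = 110.25
Step 2 — 0.5 * rho * V^2 = 0.5 * 1025 * 110.25 = 56503.125
Step 3 — Rw = 56503.125 * 2705 * 0.000047 ≈ 7183.5 N (5 s.f.)

7183.5 N


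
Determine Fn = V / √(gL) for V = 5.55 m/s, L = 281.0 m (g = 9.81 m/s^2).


Formula: Fn = V / sqrt(g * L)
Step 1 — g * L = 9.81 * 281.0 = 2756.61
Step 2 — sqrt(g * L) = sqrt(2756.61) = 52.503428
Step 3 — Fn = 5.55 / 52.503428 ≈ 0.10571 (5 s.f.)

0.10571


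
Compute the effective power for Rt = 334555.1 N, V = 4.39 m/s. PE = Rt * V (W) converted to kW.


Formula: PE = Rt * V / 1000 (kW)
Step 1 — PE (W) = 334555.1 * 4.39 = 1468696.889 W
Step 2 — PE (kW) = 1468696.889 / 1000 ≈ 1468.7 kW (5 s.f.)

1468.7 kW


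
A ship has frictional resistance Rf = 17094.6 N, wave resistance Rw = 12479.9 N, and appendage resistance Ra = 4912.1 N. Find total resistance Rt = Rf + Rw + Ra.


Formula: Rt = Rf + Rw + Ra
Substituting: Rt = 17094.6 + 12479.9 + 4912.1
Result: Rt = 34486.6 N

34486.6 N


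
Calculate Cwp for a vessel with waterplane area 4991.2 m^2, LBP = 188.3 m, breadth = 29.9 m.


Formula: Cwp = Aw / (L * B)
Step 1 — L * B = 188.3 * 29.9 = 5630.17 m^2
Step 2 — Cwp = 4991.2 / 5630.17 ≈ 0.88651 (5 s.f.)

0.88651


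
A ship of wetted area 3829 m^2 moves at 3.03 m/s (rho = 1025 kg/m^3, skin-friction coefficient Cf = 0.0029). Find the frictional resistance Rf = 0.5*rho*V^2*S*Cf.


Formula: Rf = 0.5 * rho * V^2 * S * Cf
Step 1 — V^2 = 3.03^2 = 9.1809
Step 2 — 0.5 * rho * V^2 = 0.5 * 1025 * 9.1809 = 4705.21125
Step 3 — Rf = 4705.21125 * 3829 * 0.0029 ≈ 52247 N (5 s.f.)

52247 N


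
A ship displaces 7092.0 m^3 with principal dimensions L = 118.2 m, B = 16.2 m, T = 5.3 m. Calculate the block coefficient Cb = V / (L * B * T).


Formula: Cb = V / (L * B * T)
Step 1 — L * B * T = 118.2 * 16.2 * 5.3 = 10148.652 m^3
Step 2 — Cb = 7092.0 / 10148.652 ≈ 0.69881 (5 s.f.)

0.69881


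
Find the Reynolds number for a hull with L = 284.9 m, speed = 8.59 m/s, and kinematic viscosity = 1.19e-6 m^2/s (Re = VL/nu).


Formula: Re = V * L / nu
Step 1 — V * L = 8.59 * 284.9 = 2447.291 m^2/s
Step 2 — Re = 2447.291 / 1.19e-6 = 2.06e+09

2.06e+09


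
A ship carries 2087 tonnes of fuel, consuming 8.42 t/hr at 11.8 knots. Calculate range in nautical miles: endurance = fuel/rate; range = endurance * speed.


Formula: endurance = fuel / rate; range = endurance * speed
Step 1 — endurance = 2087 / 8.42 = 247.8622 hours
Step 2 — range = 247.8622 * 11.8 ≈ 2924.8 nautical miles (5 s.f.)

2924.8 NM


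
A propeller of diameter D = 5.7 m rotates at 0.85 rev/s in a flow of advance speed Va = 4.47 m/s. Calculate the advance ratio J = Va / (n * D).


Formula: J = Va / (n * D)
Step 1 — n * D = 0.85 * 5.7 = 4.845
Step 2 — J = 4.47 / 4.845 ≈ 0.92260 (5 s.f.)

0.92260


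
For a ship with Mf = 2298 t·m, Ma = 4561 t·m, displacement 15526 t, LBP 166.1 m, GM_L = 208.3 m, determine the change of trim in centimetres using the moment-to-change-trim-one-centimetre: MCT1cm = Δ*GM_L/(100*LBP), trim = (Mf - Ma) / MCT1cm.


Formula: net trimming moment = Mf - Ma; MCT1cm = Δ*GM_L/(100*LBP); trim = net moment / MCT1cm
Step 1 — net trimming moment = 2298 - 4561 = -2263 t·m
Step 2 — MCT1cm = 15526 * 208.3 / (100 * 166.1) = 194.7059 t·m/cm
Step 3 — trim = -2263 / 194.7059 ≈ -11.623 cm (5 s.f.)

-11.623 cm


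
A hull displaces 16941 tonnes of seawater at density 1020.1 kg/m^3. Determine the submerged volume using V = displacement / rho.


Formula: V = mass / rho
Step 1 — convert tonnes to kg: 16941 t * 1000 = 16941000 kg
Step 2 — V = 16941000 / 1020.1 ≈ 16607 m^3 (5 s.f.)

16607 m^3


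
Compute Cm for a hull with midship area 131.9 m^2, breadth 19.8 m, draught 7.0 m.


Formula: Cm = Am / (B * T)
Step 1 — B * T = 19.8 * 7.0 = 138.6 m^2
Step 2 — Cm = 131.9 / 138.6 ≈ 0.95166 (5 s.f.)

0.95166


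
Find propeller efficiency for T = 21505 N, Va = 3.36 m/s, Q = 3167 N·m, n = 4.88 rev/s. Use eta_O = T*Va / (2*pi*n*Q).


Formula: eta = T * Va / (2 * pi * n * Q)
Step 1 — numerator = T * Va = 21505 * 3.36 = 72256.8
Step 2 — 2 * pi * n = 2 * pi * 4.88 = 30.661944
Step 3 — denominator = 30.661944 * 3167 = 97106.38
Step 4 — eta = 72256.8 / 97106.38 ≈ 0.74410 (5 s.f.)

0.74410


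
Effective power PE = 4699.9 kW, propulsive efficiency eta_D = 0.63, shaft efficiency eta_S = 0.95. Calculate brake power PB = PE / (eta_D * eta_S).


Formula: PB = PE / (eta_D * eta_S)
Step 1 — combined efficiency = eta_D * eta_S = 0.63 * 0.95 = 0.5985
Step 2 — PB = 4699.9 / 0.5985 ≈ 7852.8 kW (5 s.f.)

7852.8 kW
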